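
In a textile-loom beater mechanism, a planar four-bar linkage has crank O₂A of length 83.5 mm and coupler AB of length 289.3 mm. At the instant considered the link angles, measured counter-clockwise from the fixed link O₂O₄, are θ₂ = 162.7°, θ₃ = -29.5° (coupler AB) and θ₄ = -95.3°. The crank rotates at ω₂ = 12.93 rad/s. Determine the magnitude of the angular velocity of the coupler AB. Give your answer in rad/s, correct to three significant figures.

4.00

ω₂ = 12.93 rad/s
Differentiating the loop-closure r₂e^{iθ₂}+r₃e^{iθ₃}=r₁+r₄e^{iθ₄} gives r₂ω₂e^{iθ₂}+r₃ω₃e^{iθ₃}=r₄ω₄e^{iθ₄}.
Eliminating the other unknown: ω₃ = r₂ω₂ sin(θ₄−θ₂) / [r₃ sin(θ₃−θ₄)].
Numerator sine = +0.97815; denominator sine = +0.91212.
Result = 0.0835·12.93·(+0.97815) / (0.2893·(+0.91212)) = +4.0021 rad/s; magnitude 4.0021 rad/s.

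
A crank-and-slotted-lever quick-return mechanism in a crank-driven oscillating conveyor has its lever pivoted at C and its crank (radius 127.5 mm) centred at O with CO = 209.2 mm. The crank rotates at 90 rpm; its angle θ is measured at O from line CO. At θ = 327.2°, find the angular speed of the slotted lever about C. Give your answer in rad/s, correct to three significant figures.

3.48

ω = 9.425 rad/s (from 90 rpm).
Crank pin A relative to C: A = (d + r cosθ, r sinθ); lever angle φ = atan2(r sinθ, d + r cosθ).
Differentiating tanφ: φ̇ = rω(d cosθ + r)/(d² + r² + 2dr cosθ).
d² + r² + 2dr cosθ = |CA|² = 0.104862 m²;  d cosθ + r = +0.30335 m.
|ω_lever| = |0.1275·9.425·+0.30335| / 0.104862 = 3.4762 rad/s.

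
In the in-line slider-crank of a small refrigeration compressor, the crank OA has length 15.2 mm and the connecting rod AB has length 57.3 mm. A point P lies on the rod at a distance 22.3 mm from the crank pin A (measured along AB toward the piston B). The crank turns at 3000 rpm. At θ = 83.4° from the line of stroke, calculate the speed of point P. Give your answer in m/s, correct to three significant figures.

ω = 314.2 rad/s.  Crank-pin speed |V_A| = rω = 4.7752 m/s, perpendicular to OA.
Rod angle: sinφ = −(r/L) sinθ ⇒ φ = -15.279°; ω_rod = −rω cosθ/√(L²−r²sin²θ) = -9.9295 rad/s.
V_P = V_A + ω_rod × AP, with AP = 0.0223 m along the rod.
Components: V_Px = −rω sinθ − a·ω_rod·sinφ = -4.8019 m/s;  V_Py = rω cosθ + a·ω_rod·cosφ = +0.33525 m/s.
|V_P| = √(V_Px² + V_Py²) = 4.8136 m/s.

4.81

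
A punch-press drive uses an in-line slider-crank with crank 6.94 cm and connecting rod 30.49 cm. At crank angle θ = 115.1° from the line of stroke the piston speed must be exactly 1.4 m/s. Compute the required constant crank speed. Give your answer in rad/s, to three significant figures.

For an in-line slider-crank, |v_piston| = rω|sinθ|·[1 + r cosθ/√(L² − r² sin²θ)].
With r = 0.0694 m, L = 0.3049 m, θ = 115.1°: the bracketed kinematic factor |dx/dθ| = 0.056645 m.
ω = v/|dx/dθ| = 1.4/0.056645 = 24.715 rad/s.

24.7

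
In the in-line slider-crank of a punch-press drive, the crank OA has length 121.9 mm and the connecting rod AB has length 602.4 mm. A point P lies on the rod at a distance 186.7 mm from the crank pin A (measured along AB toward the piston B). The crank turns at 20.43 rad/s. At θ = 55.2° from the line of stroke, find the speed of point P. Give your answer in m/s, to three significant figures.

2.34

ω = 20.43 rad/s.  Crank-pin speed |V_A| = rω = 2.4904 m/s, perpendicular to OA.
Rod angle: sinφ = −(r/L) sinθ ⇒ φ = -9.565°; ω_rod = −rω cosθ/√(L²−r²sin²θ) = -2.3927 rad/s.
V_P = V_A + ω_rod × AP, with AP = 0.1867 m along the rod.
Components: V_Px = −rω sinθ − a·ω_rod·sinφ = -2.1192 m/s;  V_Py = rω cosθ + a·ω_rod·cosφ = +0.98081 m/s.
|V_P| = √(V_Px² + V_Py²) = 2.3352 m/s.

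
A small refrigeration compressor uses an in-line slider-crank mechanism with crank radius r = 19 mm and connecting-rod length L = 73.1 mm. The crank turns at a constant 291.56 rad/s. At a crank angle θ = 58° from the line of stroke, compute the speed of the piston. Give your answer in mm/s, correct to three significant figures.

ω = 291.6 rad/s
For an in-line slider-crank, x = r cosθ + √(L² − r² sin²θ), so v = −rω sinθ·[1 + r cosθ/√(L² − r² sin²θ)].
With r = 0.019 m, L = 0.0731 m, θ = 58°: √(L² − r² sin²θ) = 0.071302 m.
v = −0.019·291.6·0.84805·[1 + 0.019·0.52992/0.071302] = -5.3613 m/s.
|v| = 5.3613 m/s = 5361.3 mm/s.

5360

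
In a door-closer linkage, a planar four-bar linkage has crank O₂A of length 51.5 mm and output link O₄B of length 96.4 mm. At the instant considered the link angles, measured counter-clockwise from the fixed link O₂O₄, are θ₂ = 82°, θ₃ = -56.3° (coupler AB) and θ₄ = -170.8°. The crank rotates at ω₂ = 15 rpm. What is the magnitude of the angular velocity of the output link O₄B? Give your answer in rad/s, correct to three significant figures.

ω₂ = 1.571 rad/s (from 15 rpm).
Differentiating the loop-closure r₂e^{iθ₂}+r₃e^{iθ₃}=r₁+r₄e^{iθ₄} gives r₂ω₂e^{iθ₂}+r₃ω₃e^{iθ₃}=r₄ω₄e^{iθ₄}.
Eliminating the other unknown: ω₄ = r₂ω₂ sin(θ₂−θ₃) / [r₄ sin(θ₄−θ₃)].
Numerator sine = +0.66523; denominator sine = -0.90996.
Result = 0.0515·1.571·(+0.66523) / (0.0964·(-0.90996)) = -0.61348 rad/s; magnitude 0.61348 rad/s.

0.613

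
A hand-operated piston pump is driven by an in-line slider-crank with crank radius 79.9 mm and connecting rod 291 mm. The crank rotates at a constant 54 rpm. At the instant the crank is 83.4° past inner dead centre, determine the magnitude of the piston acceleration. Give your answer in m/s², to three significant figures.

ω = 2π·54/60 = 5.655 rad/s
x(θ) = r cosθ + √(L² − r² sin²θ); with ω constant, a = ω²·d²x/dθ².
d²x/dθ² = −r cosθ − r²(cos2θ)/√u − r⁴ sin²2θ/(4u^{3/2}),  u = L² − r² sin²θ = 0.0783813 m².
Substituting r = 0.0799 m, L = 0.291 m, θ = 83.4°: d²x/dθ² = +0.012993 m.
a = ω²·d²x/dθ² = (5.655)²·(+0.012993) = +0.41547 m/s²;  |a| = 0.41547 m/s².

0.415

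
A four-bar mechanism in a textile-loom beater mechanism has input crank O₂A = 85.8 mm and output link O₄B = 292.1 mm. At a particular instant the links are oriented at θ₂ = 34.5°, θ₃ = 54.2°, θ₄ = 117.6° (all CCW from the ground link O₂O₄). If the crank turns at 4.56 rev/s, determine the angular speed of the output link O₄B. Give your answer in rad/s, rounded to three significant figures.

3.17

ω₂ = 28.65 rad/s (from 4.56 rev/s).
Differentiating the loop-closure r₂e^{iθ₂}+r₃e^{iθ₃}=r₁+r₄e^{iθ₄} gives r₂ω₂e^{iθ₂}+r₃ω₃e^{iθ₃}=r₄ω₄e^{iθ₄}.
Eliminating the other unknown: ω₄ = r₂ω₂ sin(θ₂−θ₃) / [r₄ sin(θ₄−θ₃)].
Numerator sine = -0.33710; denominator sine = +0.89415.
Result = 0.0858·28.65·(-0.33710) / (0.2921·(+0.89415)) = -3.1728 rad/s; magnitude 3.1728 rad/s.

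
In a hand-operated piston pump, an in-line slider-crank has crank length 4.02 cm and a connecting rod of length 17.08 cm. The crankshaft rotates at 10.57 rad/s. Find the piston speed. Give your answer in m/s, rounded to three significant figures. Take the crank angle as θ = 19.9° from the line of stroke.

ω = 10.57 rad/s
For an in-line slider-crank, x = r cosθ + √(L² − r² sin²θ), so v = −rω sinθ·[1 + r cosθ/√(L² − r² sin²θ)].
With r = 0.0402 m, L = 0.1708 m, θ = 19.9°: √(L² − r² sin²θ) = 0.17025 m.
v = −0.0402·10.57·0.34038·[1 + 0.0402·0.94029/0.17025] = -0.17674 m/s.
|v| = 0.17674 m/s.

0.177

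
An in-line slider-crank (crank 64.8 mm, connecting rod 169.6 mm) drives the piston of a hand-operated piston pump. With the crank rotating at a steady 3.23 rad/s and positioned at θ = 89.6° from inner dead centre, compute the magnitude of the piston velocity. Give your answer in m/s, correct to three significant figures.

0.210

ω = 3.23 rad/s
For an in-line slider-crank, x = r cosθ + √(L² − r² sin²θ), so v = −rω sinθ·[1 + r cosθ/√(L² − r² sin²θ)].
With r = 0.0648 m, L = 0.1696 m, θ = 89.6°: √(L² − r² sin²θ) = 0.15673 m.
v = −0.0648·3.23·0.99998·[1 + 0.0648·0.00698/0.15673] = -0.2099 m/s.
|v| = 0.2099 m/s.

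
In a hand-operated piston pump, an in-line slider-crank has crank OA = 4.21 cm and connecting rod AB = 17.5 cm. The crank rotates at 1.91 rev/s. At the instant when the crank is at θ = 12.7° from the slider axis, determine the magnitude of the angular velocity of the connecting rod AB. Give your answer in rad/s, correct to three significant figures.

ω = 12 rad/s (converted from 1.91 rev/s).
The rod makes angle φ with the slider axis where L sinφ = r sinθ; differentiating, L cosφ·φ̇ = r ω cosθ.
L cosφ = √(L² − r² sin²θ) = 0.17476 m.
|ω_rod| = r ω |cosθ| / √(L² − r² sin²θ) = 0.0421·12·0.97553/0.17476 = 2.8204 rad/s.

2.82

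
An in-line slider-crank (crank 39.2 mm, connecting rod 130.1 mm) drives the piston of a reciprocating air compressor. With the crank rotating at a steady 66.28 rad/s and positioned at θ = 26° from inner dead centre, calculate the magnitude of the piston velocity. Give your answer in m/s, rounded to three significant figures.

1.45

ω = 66.28 rad/s
For an in-line slider-crank, x = r cosθ + √(L² − r² sin²θ), so v = −rω sinθ·[1 + r cosθ/√(L² − r² sin²θ)].
With r = 0.0392 m, L = 0.1301 m, θ = 26°: √(L² − r² sin²θ) = 0.12896 m.
v = −0.0392·66.28·0.43837·[1 + 0.0392·0.89879/0.12896] = -1.4501 m/s.
|v| = 1.4501 m/s.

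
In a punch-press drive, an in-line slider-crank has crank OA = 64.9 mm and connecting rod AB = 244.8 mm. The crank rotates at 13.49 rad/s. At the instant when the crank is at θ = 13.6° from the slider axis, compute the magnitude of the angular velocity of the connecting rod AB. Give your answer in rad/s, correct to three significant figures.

ω = 13.49 rad/s
The rod makes angle φ with the slider axis where L sinφ = r sinθ; differentiating, L cosφ·φ̇ = r ω cosθ.
L cosφ = √(L² − r² sin²θ) = 0.24432 m.
|ω_rod| = r ω |cosθ| / √(L² − r² sin²θ) = 0.0649·13.49·0.97196/0.24432 = 3.4829 rad/s.

3.48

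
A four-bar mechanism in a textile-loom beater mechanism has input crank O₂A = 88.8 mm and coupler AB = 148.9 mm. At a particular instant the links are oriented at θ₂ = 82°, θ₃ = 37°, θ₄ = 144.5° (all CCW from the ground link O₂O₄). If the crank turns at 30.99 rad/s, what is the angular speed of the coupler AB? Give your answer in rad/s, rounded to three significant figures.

ω₂ = 30.99 rad/s
Differentiating the loop-closure r₂e^{iθ₂}+r₃e^{iθ₃}=r₁+r₄e^{iθ₄} gives r₂ω₂e^{iθ₂}+r₃ω₃e^{iθ₃}=r₄ω₄e^{iθ₄}.
Eliminating the other unknown: ω₃ = r₂ω₂ sin(θ₄−θ₂) / [r₃ sin(θ₃−θ₄)].
Numerator sine = +0.88701; denominator sine = -0.95372.
Result = 0.0888·30.99·(+0.88701) / (0.1489·(-0.95372)) = -17.189 rad/s; magnitude 17.189 rad/s.

17.2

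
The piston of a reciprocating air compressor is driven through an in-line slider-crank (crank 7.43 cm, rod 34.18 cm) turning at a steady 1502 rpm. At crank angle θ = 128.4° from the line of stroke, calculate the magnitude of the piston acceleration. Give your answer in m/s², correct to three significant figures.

1230

ω = 2π·1502/60 = 157.3 rad/s
x(θ) = r cosθ + √(L² − r² sin²θ); with ω constant, a = ω²·d²x/dθ².
d²x/dθ² = −r cosθ − r²(cos2θ)/√u − r⁴ sin²2θ/(4u^{3/2}),  u = L² − r² sin²θ = 0.113437 m².
Substituting r = 0.0743 m, L = 0.3418 m, θ = 128.4°: d²x/dθ² = +0.049705 m.
a = ω²·d²x/dθ² = (157.3)²·(+0.049705) = +1229.7 m/s²;  |a| = 1229.7 m/s².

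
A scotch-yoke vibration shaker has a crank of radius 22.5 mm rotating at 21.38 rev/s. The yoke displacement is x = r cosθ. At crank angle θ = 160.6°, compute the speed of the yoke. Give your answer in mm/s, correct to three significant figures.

ω = 134.3 rad/s (from 21.38 rev/s).
x = r cosθ ⇒ ẋ = −rω sinθ.
|v| = rω|sinθ| = 0.0225·134.3·|sin 160.6°| = 1.004 m/s = 1004 mm/s.

1000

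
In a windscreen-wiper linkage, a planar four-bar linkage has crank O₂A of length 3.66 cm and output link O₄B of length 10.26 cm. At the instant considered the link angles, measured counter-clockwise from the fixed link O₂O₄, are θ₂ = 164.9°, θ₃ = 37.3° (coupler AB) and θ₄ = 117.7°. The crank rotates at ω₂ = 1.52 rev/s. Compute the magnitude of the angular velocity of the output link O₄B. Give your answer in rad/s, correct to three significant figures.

2.74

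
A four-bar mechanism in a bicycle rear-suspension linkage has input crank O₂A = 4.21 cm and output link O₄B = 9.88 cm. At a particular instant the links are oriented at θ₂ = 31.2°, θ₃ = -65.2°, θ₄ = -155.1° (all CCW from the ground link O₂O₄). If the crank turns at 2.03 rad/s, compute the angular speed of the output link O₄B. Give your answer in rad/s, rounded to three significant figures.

ω₂ = 2.03 rad/s
Differentiating the loop-closure r₂e^{iθ₂}+r₃e^{iθ₃}=r₁+r₄e^{iθ₄} gives r₂ω₂e^{iθ₂}+r₃ω₃e^{iθ₃}=r₄ω₄e^{iθ₄}.
Eliminating the other unknown: ω₄ = r₂ω₂ sin(θ₂−θ₃) / [r₄ sin(θ₄−θ₃)].
Numerator sine = +0.99377; denominator sine = -1.00000.
Result = 0.0421·2.03·(+0.99377) / (0.0988·(-1.00000)) = -0.85962 rad/s; magnitude 0.85962 rad/s.

0.860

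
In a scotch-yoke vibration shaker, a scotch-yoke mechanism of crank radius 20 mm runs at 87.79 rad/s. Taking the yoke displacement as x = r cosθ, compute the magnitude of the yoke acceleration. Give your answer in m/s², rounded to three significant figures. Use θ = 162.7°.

147

ω = 87.79 rad/s
x = r cosθ ⇒ ẍ = −rω² cosθ (ω constant).
|a| = rω²|cosθ| = 0.02·(87.79)²·|cos 162.7°| = 147.17 m/s².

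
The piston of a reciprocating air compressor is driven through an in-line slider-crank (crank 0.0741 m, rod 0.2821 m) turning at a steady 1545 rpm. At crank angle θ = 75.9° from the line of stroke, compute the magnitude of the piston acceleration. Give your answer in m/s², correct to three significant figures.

ω = 2π·1545/60 = 161.8 rad/s
x(θ) = r cosθ + √(L² − r² sin²θ); with ω constant, a = ω²·d²x/dθ².
d²x/dθ² = −r cosθ − r²(cos2θ)/√u − r⁴ sin²2θ/(4u^{3/2}),  u = L² − r² sin²θ = 0.0744155 m².
Substituting r = 0.0741 m, L = 0.2821 m, θ = 75.9°: d²x/dθ² = -0.00039574 m.
a = ω²·d²x/dθ² = (161.8)²·(-0.00039574) = -10.359 m/s²;  |a| = 10.359 m/s².

10.4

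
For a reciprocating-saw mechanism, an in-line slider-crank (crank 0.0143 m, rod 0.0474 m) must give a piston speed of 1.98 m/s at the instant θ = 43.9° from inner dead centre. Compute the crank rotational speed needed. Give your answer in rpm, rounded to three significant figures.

1560

For an in-line slider-crank, |v_piston| = rω|sinθ|·[1 + r cosθ/√(L² − r² sin²θ)].
With r = 0.0143 m, L = 0.0474 m, θ = 43.9°: the bracketed kinematic factor |dx/dθ| = 0.01212 m.
ω = v/|dx/dθ| = 1.98/0.01212 = 163.37 rad/s.
N = 60ω/(2π) = 1560 rpm.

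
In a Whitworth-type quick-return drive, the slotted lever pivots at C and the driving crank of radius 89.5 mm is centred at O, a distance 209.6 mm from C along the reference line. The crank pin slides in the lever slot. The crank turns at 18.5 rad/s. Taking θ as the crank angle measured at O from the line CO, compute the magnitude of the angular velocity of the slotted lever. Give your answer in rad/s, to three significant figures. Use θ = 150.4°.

ω = 18.5 rad/s
Crank pin A relative to C: A = (d + r cosθ, r sinθ); lever angle φ = atan2(r sinθ, d + r cosθ).
Differentiating tanφ: φ̇ = rω(d cosθ + r)/(d² + r² + 2dr cosθ).
d² + r² + 2dr cosθ = |CA|² = 0.0193204 m²;  d cosθ + r = -0.092746 m.
|ω_lever| = |0.0895·18.5·-0.092746| / 0.0193204 = 7.9483 rad/s.

7.95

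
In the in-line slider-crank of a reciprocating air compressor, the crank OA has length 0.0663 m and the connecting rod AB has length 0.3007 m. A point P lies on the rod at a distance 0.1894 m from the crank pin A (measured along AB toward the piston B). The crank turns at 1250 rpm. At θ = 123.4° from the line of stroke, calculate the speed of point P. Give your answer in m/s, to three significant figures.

6.91

ω = 130.9 rad/s.  Crank-pin speed |V_A| = rω = 8.6786 m/s, perpendicular to OA.
Rod angle: sinφ = −(r/L) sinθ ⇒ φ = -10.607°; ω_rod = −rω cosθ/√(L²−r²sin²θ) = +16.164 rad/s.
V_P = V_A + ω_rod × AP, with AP = 0.1894 m along the rod.
Components: V_Px = −rω sinθ − a·ω_rod·sinφ = -6.6818 m/s;  V_Py = rω cosθ + a·ω_rod·cosφ = -1.7683 m/s.
|V_P| = √(V_Px² + V_Py²) = 6.9119 m/s.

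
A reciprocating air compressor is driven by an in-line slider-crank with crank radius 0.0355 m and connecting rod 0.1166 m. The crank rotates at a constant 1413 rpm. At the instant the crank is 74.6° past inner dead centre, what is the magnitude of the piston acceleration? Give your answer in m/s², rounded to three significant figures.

4.58

ω = 2π·1413/60 = 148 rad/s
x(θ) = r cosθ + √(L² − r² sin²θ); with ω constant, a = ω²·d²x/dθ².
d²x/dθ² = −r cosθ − r²(cos2θ)/√u − r⁴ sin²2θ/(4u^{3/2}),  u = L² − r² sin²θ = 0.0124242 m².
Substituting r = 0.0355 m, L = 0.1166 m, θ = 74.6°: d²x/dθ² = +0.00020929 m.
a = ω²·d²x/dθ² = (148)²·(+0.00020929) = +4.5825 m/s²;  |a| = 4.5825 m/s².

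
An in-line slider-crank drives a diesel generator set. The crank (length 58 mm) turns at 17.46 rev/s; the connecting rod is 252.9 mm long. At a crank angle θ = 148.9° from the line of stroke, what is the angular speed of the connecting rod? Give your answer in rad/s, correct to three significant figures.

ω = 109.7 rad/s (converted from 17.46 rev/s).
The rod makes angle φ with the slider axis where L sinφ = r sinθ; differentiating, L cosφ·φ̇ = r ω cosθ.
L cosφ = √(L² − r² sin²θ) = 0.25112 m.
|ω_rod| = r ω |cosθ| / √(L² − r² sin²θ) = 0.058·109.7·0.85627/0.25112 = 21.696 rad/s.

21.7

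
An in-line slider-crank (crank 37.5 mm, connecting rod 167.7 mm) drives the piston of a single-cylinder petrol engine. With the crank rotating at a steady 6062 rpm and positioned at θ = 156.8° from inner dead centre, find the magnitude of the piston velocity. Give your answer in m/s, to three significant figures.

ω = 2π·6062/60 = 634.8 rad/s
For an in-line slider-crank, x = r cosθ + √(L² − r² sin²θ), so v = −rω sinθ·[1 + r cosθ/√(L² − r² sin²θ)].
With r = 0.0375 m, L = 0.1677 m, θ = 156.8°: √(L² − r² sin²θ) = 0.16705 m.
v = −0.0375·634.8·0.39394·[1 + 0.0375·-0.91914/0.16705] = -7.443 m/s.
|v| = 7.443 m/s.

7.44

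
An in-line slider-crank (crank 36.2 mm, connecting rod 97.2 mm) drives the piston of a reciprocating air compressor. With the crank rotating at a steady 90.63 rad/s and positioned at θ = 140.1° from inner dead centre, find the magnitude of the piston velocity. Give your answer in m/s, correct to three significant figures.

ω = 90.63 rad/s
For an in-line slider-crank, x = r cosθ + √(L² − r² sin²θ), so v = −rω sinθ·[1 + r cosθ/√(L² − r² sin²θ)].
With r = 0.0362 m, L = 0.0972 m, θ = 140.1°: √(L² − r² sin²θ) = 0.094386 m.
v = −0.0362·90.63·0.64145·[1 + 0.0362·-0.76717/0.094386] = -1.4853 m/s.
|v| = 1.4853 m/s.

1.49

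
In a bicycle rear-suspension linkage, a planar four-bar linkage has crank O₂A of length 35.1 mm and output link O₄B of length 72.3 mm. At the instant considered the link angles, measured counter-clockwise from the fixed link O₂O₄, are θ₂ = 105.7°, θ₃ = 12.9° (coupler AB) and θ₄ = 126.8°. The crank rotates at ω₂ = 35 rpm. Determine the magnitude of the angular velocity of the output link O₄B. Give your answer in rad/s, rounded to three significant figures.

1.94

ω₂ = 3.665 rad/s (from 35 rpm).
Differentiating the loop-closure r₂e^{iθ₂}+r₃e^{iθ₃}=r₁+r₄e^{iθ₄} gives r₂ω₂e^{iθ₂}+r₃ω₃e^{iθ₃}=r₄ω₄e^{iθ₄}.
Eliminating the other unknown: ω₄ = r₂ω₂ sin(θ₂−θ₃) / [r₄ sin(θ₄−θ₃)].
Numerator sine = +0.99881; denominator sine = +0.91425.
Result = 0.0351·3.665·(+0.99881) / (0.0723·(+0.91425)) = +1.9439 rad/s; magnitude 1.9439 rad/s.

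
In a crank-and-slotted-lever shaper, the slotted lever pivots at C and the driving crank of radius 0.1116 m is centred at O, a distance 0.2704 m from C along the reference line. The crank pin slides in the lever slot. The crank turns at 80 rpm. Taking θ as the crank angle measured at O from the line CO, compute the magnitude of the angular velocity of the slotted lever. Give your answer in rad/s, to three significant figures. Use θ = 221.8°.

ω = 8.378 rad/s (from 80 rpm).
Crank pin A relative to C: A = (d + r cosθ, r sinθ); lever angle φ = atan2(r sinθ, d + r cosθ).
Differentiating tanφ: φ̇ = rω(d cosθ + r)/(d² + r² + 2dr cosθ).
d² + r² + 2dr cosθ = |CA|² = 0.0405788 m²;  d cosθ + r = -0.089977 m.
|ω_lever| = |0.1116·8.378·-0.089977| / 0.0405788 = 2.0731 rad/s.

2.07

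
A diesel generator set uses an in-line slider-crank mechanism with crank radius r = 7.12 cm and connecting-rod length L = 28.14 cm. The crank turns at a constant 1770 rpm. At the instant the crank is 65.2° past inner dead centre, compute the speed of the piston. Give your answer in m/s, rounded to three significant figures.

ω = 2π·1770/60 = 185.4 rad/s
For an in-line slider-crank, x = r cosθ + √(L² − r² sin²θ), so v = −rω sinθ·[1 + r cosθ/√(L² − r² sin²θ)].
With r = 0.0712 m, L = 0.2814 m, θ = 65.2°: √(L² − r² sin²θ) = 0.27388 m.
v = −0.0712·185.4·0.90778·[1 + 0.0712·0.41945/0.27388] = -13.287 m/s.
|v| = 13.287 m/s.

13.3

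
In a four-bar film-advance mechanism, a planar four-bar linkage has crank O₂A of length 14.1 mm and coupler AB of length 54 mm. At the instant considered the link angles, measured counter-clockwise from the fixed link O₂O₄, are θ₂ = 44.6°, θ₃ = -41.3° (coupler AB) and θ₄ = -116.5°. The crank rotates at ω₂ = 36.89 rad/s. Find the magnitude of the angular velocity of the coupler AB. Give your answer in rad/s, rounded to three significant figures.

3.23

ω₂ = 36.89 rad/s
Differentiating the loop-closure r₂e^{iθ₂}+r₃e^{iθ₃}=r₁+r₄e^{iθ₄} gives r₂ω₂e^{iθ₂}+r₃ω₃e^{iθ₃}=r₄ω₄e^{iθ₄}.
Eliminating the other unknown: ω₃ = r₂ω₂ sin(θ₄−θ₂) / [r₃ sin(θ₃−θ₄)].
Numerator sine = -0.32392; denominator sine = +0.96682.
Result = 0.0141·36.89·(-0.32392) / (0.054·(+0.96682)) = -3.2272 rad/s; magnitude 3.2272 rad/s.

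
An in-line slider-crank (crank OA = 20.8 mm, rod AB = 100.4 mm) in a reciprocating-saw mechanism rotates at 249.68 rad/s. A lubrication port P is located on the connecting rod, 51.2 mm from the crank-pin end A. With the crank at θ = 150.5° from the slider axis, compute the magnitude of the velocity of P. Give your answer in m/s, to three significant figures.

ω = 249.7 rad/s.  Crank-pin speed |V_A| = rω = 5.1933 m/s, perpendicular to OA.
Rod angle: sinφ = −(r/L) sinθ ⇒ φ = -5.855°; ω_rod = −rω cosθ/√(L²−r²sin²θ) = +45.257 rad/s.
V_P = V_A + ω_rod × AP, with AP = 0.0512 m along the rod.
Components: V_Px = −rω sinθ − a·ω_rod·sinφ = -2.3209 m/s;  V_Py = rω cosθ + a·ω_rod·cosφ = -2.215 m/s.
|V_P| = √(V_Px² + V_Py²) = 3.2083 m/s.

3.21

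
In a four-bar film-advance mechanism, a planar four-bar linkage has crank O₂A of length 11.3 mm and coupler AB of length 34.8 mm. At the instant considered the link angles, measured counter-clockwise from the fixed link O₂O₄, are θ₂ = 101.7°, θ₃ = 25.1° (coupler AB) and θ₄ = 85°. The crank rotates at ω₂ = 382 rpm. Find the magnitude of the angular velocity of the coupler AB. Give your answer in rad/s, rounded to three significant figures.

ω₂ = 40 rad/s (from 382 rpm).
Differentiating the loop-closure r₂e^{iθ₂}+r₃e^{iθ₃}=r₁+r₄e^{iθ₄} gives r₂ω₂e^{iθ₂}+r₃ω₃e^{iθ₃}=r₄ω₄e^{iθ₄}.
Eliminating the other unknown: ω₃ = r₂ω₂ sin(θ₄−θ₂) / [r₃ sin(θ₃−θ₄)].
Numerator sine = -0.28736; denominator sine = -0.86515.
Result = 0.0113·40·(-0.28736) / (0.0348·(-0.86515)) = +4.3145 rad/s; magnitude 4.3145 rad/s.

4.31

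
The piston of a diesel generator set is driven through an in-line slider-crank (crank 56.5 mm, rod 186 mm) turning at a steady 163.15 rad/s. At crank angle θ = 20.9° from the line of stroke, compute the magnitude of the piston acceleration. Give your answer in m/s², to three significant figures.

1750

ω = 163.2 rad/s
x(θ) = r cosθ + √(L² − r² sin²θ); with ω constant, a = ω²·d²x/dθ².
d²x/dθ² = −r cosθ − r²(cos2θ)/√u − r⁴ sin²2θ/(4u^{3/2}),  u = L² − r² sin²θ = 0.0341897 m².
Substituting r = 0.0565 m, L = 0.186 m, θ = 20.9°: d²x/dθ² = -0.065832 m.
a = ω²·d²x/dθ² = (163.2)²·(-0.065832) = -1752.3 m/s²;  |a| = 1752.3 m/s².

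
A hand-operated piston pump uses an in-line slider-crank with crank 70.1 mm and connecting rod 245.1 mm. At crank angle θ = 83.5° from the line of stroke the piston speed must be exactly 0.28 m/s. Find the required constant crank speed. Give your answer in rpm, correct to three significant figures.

37.1

For an in-line slider-crank, |v_piston| = rω|sinθ|·[1 + r cosθ/√(L² − r² sin²θ)].
With r = 0.0701 m, L = 0.2451 m, θ = 83.5°: the bracketed kinematic factor |dx/dθ| = 0.072001 m.
ω = v/|dx/dθ| = 0.28/0.072001 = 3.8888 rad/s.
N = 60ω/(2π) = 37.135 rpm.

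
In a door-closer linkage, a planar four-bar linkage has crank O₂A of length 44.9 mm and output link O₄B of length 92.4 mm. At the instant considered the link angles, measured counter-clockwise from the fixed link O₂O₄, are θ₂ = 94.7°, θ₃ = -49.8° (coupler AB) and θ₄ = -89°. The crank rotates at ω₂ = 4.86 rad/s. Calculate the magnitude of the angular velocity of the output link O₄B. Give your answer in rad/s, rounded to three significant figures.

ω₂ = 4.86 rad/s
Differentiating the loop-closure r₂e^{iθ₂}+r₃e^{iθ₃}=r₁+r₄e^{iθ₄} gives r₂ω₂e^{iθ₂}+r₃ω₃e^{iθ₃}=r₄ω₄e^{iθ₄}.
Eliminating the other unknown: ω₄ = r₂ω₂ sin(θ₂−θ₃) / [r₄ sin(θ₄−θ₃)].
Numerator sine = +0.58070; denominator sine = -0.63203.
Result = 0.0449·4.86·(+0.58070) / (0.0924·(-0.63203)) = -2.1698 rad/s; magnitude 2.1698 rad/s.

2.17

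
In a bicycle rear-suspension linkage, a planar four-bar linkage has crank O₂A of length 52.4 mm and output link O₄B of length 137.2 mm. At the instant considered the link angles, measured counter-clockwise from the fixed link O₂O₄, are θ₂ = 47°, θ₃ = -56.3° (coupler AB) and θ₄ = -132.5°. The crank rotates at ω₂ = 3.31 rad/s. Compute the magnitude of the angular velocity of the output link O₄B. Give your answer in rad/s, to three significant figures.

1.27

ω₂ = 3.31 rad/s
Differentiating the loop-closure r₂e^{iθ₂}+r₃e^{iθ₃}=r₁+r₄e^{iθ₄} gives r₂ω₂e^{iθ₂}+r₃ω₃e^{iθ₃}=r₄ω₄e^{iθ₄}.
Eliminating the other unknown: ω₄ = r₂ω₂ sin(θ₂−θ₃) / [r₄ sin(θ₄−θ₃)].
Numerator sine = +0.97318; denominator sine = -0.97113.
Result = 0.0524·3.31·(+0.97318) / (0.1372·(-0.97113)) = -1.2668 rad/s; magnitude 1.2668 rad/s.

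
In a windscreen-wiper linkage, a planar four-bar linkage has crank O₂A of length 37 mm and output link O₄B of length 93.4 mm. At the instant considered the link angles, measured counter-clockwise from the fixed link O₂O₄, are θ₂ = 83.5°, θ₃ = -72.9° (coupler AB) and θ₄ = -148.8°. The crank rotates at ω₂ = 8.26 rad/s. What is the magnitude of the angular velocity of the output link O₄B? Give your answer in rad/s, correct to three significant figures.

ω₂ = 8.26 rad/s
Differentiating the loop-closure r₂e^{iθ₂}+r₃e^{iθ₃}=r₁+r₄e^{iθ₄} gives r₂ω₂e^{iθ₂}+r₃ω₃e^{iθ₃}=r₄ω₄e^{iθ₄}.
Eliminating the other unknown: ω₄ = r₂ω₂ sin(θ₂−θ₃) / [r₄ sin(θ₄−θ₃)].
Numerator sine = +0.40035; denominator sine = -0.96987.
Result = 0.037·8.26·(+0.40035) / (0.0934·(-0.96987)) = -1.3507 rad/s; magnitude 1.3507 rad/s.

1.35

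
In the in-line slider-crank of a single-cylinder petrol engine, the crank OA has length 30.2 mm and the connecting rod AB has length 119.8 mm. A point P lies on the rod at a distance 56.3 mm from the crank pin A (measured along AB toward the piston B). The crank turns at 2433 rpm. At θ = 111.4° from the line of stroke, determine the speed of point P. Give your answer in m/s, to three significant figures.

ω = 254.8 rad/s.  Crank-pin speed |V_A| = rω = 7.6945 m/s, perpendicular to OA.
Rod angle: sinφ = −(r/L) sinθ ⇒ φ = -13.574°; ω_rod = −rω cosθ/√(L²−r²sin²θ) = +24.109 rad/s.
V_P = V_A + ω_rod × AP, with AP = 0.0563 m along the rod.
Components: V_Px = −rω sinθ − a·ω_rod·sinφ = -6.8454 m/s;  V_Py = rω cosθ + a·ω_rod·cosφ = -1.4881 m/s.
|V_P| = √(V_Px² + V_Py²) = 7.0053 m/s.

7.01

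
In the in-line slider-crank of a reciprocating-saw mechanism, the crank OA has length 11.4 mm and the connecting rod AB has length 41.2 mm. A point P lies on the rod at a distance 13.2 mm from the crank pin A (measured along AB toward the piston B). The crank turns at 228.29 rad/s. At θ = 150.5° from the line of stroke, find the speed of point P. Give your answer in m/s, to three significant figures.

ω = 228.3 rad/s.  Crank-pin speed |V_A| = rω = 2.6025 m/s, perpendicular to OA.
Rod angle: sinφ = −(r/L) sinθ ⇒ φ = -7.831°; ω_rod = −rω cosθ/√(L²−r²sin²θ) = +55.496 rad/s.
V_P = V_A + ω_rod × AP, with AP = 0.0132 m along the rod.
Components: V_Px = −rω sinθ − a·ω_rod·sinφ = -1.1817 m/s;  V_Py = rω cosθ + a·ω_rod·cosφ = -1.5394 m/s.
|V_P| = √(V_Px² + V_Py²) = 1.9407 m/s.

1.94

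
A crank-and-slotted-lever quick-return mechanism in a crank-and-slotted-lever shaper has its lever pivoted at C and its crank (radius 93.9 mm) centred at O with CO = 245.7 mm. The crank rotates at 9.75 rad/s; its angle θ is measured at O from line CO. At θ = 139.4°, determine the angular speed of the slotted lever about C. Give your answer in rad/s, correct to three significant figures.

2.48

ω = 9.75 rad/s
Crank pin A relative to C: A = (d + r cosθ, r sinθ); lever angle φ = atan2(r sinθ, d + r cosθ).
Differentiating tanφ: φ̇ = rω(d cosθ + r)/(d² + r² + 2dr cosθ).
d² + r² + 2dr cosθ = |CA|² = 0.0341511 m²;  d cosθ + r = -0.092653 m.
|ω_lever| = |0.0939·9.75·-0.092653| / 0.0341511 = 2.4839 rad/s.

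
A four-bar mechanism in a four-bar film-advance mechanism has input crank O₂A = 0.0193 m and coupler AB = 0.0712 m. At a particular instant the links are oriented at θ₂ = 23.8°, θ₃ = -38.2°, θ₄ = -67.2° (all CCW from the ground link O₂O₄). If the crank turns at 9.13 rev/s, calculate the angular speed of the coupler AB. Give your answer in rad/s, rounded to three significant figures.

ω₂ = 57.37 rad/s (from 9.13 rev/s).
Differentiating the loop-closure r₂e^{iθ₂}+r₃e^{iθ₃}=r₁+r₄e^{iθ₄} gives r₂ω₂e^{iθ₂}+r₃ω₃e^{iθ₃}=r₄ω₄e^{iθ₄}.
Eliminating the other unknown: ω₃ = r₂ω₂ sin(θ₄−θ₂) / [r₃ sin(θ₃−θ₄)].
Numerator sine = -0.99985; denominator sine = +0.48481.
Result = 0.0193·57.37·(-0.99985) / (0.0712·(+0.48481)) = -32.069 rad/s; magnitude 32.069 rad/s.

32.1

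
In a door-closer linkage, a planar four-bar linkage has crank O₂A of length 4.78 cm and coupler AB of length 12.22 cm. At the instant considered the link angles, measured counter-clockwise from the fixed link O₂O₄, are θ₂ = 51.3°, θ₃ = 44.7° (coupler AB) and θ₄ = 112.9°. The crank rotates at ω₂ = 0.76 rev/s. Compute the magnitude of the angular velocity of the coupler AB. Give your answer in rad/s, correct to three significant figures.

ω₂ = 4.775 rad/s (from 0.76 rev/s).
Differentiating the loop-closure r₂e^{iθ₂}+r₃e^{iθ₃}=r₁+r₄e^{iθ₄} gives r₂ω₂e^{iθ₂}+r₃ω₃e^{iθ₃}=r₄ω₄e^{iθ₄}.
Eliminating the other unknown: ω₃ = r₂ω₂ sin(θ₄−θ₂) / [r₃ sin(θ₃−θ₄)].
Numerator sine = +0.87965; denominator sine = -0.92849.
Result = 0.0478·4.775·(+0.87965) / (0.1222·(-0.92849)) = -1.7696 rad/s; magnitude 1.7696 rad/s.

1.77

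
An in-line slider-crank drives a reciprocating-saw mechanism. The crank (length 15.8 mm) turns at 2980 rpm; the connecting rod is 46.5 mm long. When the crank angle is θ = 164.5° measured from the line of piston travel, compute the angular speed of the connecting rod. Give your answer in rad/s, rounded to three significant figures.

103

ω = 312.1 rad/s (converted from 2980 rpm).
The rod makes angle φ with the slider axis where L sinφ = r sinθ; differentiating, L cosφ·φ̇ = r ω cosθ.
L cosφ = √(L² − r² sin²θ) = 0.046308 m.
|ω_rod| = r ω |cosθ| / √(L² − r² sin²θ) = 0.0158·312.1·0.96363/0.046308 = 102.6 rad/s.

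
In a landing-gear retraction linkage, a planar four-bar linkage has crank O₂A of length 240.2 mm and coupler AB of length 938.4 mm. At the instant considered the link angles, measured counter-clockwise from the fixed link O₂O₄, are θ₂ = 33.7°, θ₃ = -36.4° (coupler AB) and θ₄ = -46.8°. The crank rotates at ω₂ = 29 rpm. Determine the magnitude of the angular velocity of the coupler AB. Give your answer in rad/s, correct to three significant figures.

ω₂ = 3.037 rad/s (from 29 rpm).
Differentiating the loop-closure r₂e^{iθ₂}+r₃e^{iθ₃}=r₁+r₄e^{iθ₄} gives r₂ω₂e^{iθ₂}+r₃ω₃e^{iθ₃}=r₄ω₄e^{iθ₄}.
Eliminating the other unknown: ω₃ = r₂ω₂ sin(θ₄−θ₂) / [r₃ sin(θ₃−θ₄)].
Numerator sine = -0.98629; denominator sine = +0.18052.
Result = 0.2402·3.037·(-0.98629) / (0.9384·(+0.18052)) = -4.2471 rad/s; magnitude 4.2471 rad/s.

4.25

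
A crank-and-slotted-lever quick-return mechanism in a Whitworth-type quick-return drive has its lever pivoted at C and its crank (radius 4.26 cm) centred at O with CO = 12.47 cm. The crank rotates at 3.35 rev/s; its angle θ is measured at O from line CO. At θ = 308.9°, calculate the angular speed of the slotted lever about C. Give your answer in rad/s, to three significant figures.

4.51

ω = 21.05 rad/s (from 3.35 rev/s).
Crank pin A relative to C: A = (d + r cosθ, r sinθ); lever angle φ = atan2(r sinθ, d + r cosθ).
Differentiating tanφ: φ̇ = rω(d cosθ + r)/(d² + r² + 2dr cosθ).
d² + r² + 2dr cosθ = |CA|² = 0.0240366 m²;  d cosθ + r = +0.12091 m.
|ω_lever| = |0.0426·21.05·+0.12091| / 0.0240366 = 4.5104 rad/s.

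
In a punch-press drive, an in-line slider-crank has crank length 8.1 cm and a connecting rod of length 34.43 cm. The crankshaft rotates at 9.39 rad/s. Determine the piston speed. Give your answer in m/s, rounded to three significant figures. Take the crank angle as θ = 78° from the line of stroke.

ω = 9.39 rad/s
For an in-line slider-crank, x = r cosθ + √(L² − r² sin²θ), so v = −rω sinθ·[1 + r cosθ/√(L² − r² sin²θ)].
With r = 0.081 m, L = 0.3443 m, θ = 78°: √(L² − r² sin²θ) = 0.33506 m.
v = −0.081·9.39·0.97815·[1 + 0.081·0.20791/0.33506] = -0.78136 m/s.
|v| = 0.78136 m/s.

0.781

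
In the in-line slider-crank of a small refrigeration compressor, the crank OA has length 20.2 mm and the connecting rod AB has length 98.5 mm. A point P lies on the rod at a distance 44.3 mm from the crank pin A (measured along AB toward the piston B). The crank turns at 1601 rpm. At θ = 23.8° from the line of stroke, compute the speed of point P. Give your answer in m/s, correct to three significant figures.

ω = 167.7 rad/s.  Crank-pin speed |V_A| = rω = 3.3867 m/s, perpendicular to OA.
Rod angle: sinφ = −(r/L) sinθ ⇒ φ = -4.747°; ω_rod = −rω cosθ/√(L²−r²sin²θ) = -31.567 rad/s.
V_P = V_A + ω_rod × AP, with AP = 0.0443 m along the rod.
Components: V_Px = −rω sinθ − a·ω_rod·sinφ = -1.4824 m/s;  V_Py = rω cosθ + a·ω_rod·cosφ = +1.705 m/s.
|V_P| = √(V_Px² + V_Py²) = 2.2594 m/s.

2.26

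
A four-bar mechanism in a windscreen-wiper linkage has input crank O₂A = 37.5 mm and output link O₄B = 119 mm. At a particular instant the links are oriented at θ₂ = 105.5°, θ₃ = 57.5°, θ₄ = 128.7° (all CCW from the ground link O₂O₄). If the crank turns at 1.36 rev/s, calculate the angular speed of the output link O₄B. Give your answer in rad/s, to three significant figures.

2.11

ω₂ = 8.545 rad/s (from 1.36 rev/s).
Differentiating the loop-closure r₂e^{iθ₂}+r₃e^{iθ₃}=r₁+r₄e^{iθ₄} gives r₂ω₂e^{iθ₂}+r₃ω₃e^{iθ₃}=r₄ω₄e^{iθ₄}.
Eliminating the other unknown: ω₄ = r₂ω₂ sin(θ₂−θ₃) / [r₄ sin(θ₄−θ₃)].
Numerator sine = +0.74314; denominator sine = +0.94665.
Result = 0.0375·8.545·(+0.74314) / (0.119·(+0.94665)) = +2.1139 rad/s; magnitude 2.1139 rad/s.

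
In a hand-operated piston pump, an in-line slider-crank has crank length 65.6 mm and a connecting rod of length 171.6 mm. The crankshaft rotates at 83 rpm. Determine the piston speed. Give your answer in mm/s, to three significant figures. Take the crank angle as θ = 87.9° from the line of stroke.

578

ω = 2π·83/60 = 8.692 rad/s
For an in-line slider-crank, x = r cosθ + √(L² − r² sin²θ), so v = −rω sinθ·[1 + r cosθ/√(L² − r² sin²θ)].
With r = 0.0656 m, L = 0.1716 m, θ = 87.9°: √(L² − r² sin²θ) = 0.15858 m.
v = −0.0656·8.692·0.99933·[1 + 0.0656·0.03664/0.15858] = -0.57843 m/s.
|v| = 0.57843 m/s = 578.43 mm/s.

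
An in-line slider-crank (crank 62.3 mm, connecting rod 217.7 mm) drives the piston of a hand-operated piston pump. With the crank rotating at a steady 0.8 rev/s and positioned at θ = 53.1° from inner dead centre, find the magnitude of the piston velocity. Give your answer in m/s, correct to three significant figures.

ω = 2π·0.8 = 5.027 rad/s
For an in-line slider-crank, x = r cosθ + √(L² − r² sin²θ), so v = −rω sinθ·[1 + r cosθ/√(L² − r² sin²θ)].
With r = 0.0623 m, L = 0.2177 m, θ = 53.1°: √(L² − r² sin²θ) = 0.21192 m.
v = −0.0623·5.027·0.79968·[1 + 0.0623·0.60042/0.21192] = -0.29463 m/s.
|v| = 0.29463 m/s.

0.295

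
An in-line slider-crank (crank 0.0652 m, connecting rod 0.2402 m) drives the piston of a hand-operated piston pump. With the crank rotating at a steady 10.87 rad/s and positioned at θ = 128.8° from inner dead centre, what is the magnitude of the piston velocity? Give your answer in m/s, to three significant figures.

ω = 10.87 rad/s
For an in-line slider-crank, x = r cosθ + √(L² − r² sin²θ), so v = −rω sinθ·[1 + r cosθ/√(L² − r² sin²θ)].
With r = 0.0652 m, L = 0.2402 m, θ = 128.8°: √(L² − r² sin²θ) = 0.23476 m.
v = −0.0652·10.87·0.77934·[1 + 0.0652·-0.62660/0.23476] = -0.45622 m/s.
|v| = 0.45622 m/s.

0.456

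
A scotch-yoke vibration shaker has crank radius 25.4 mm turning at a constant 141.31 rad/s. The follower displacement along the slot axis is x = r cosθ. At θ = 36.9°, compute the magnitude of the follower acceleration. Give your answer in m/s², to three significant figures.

ω = 141.3 rad/s
x = r cosθ ⇒ ẍ = −rω² cosθ (ω constant).
|a| = rω²|cosθ| = 0.0254·(141.3)²·|cos 36.9°| = 405.6 m/s².

406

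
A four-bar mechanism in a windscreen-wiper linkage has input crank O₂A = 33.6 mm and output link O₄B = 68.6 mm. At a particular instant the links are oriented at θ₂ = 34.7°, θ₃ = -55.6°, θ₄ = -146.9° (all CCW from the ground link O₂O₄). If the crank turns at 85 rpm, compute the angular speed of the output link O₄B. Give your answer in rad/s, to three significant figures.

4.36

ω₂ = 8.901 rad/s (from 85 rpm).
Differentiating the loop-closure r₂e^{iθ₂}+r₃e^{iθ₃}=r₁+r₄e^{iθ₄} gives r₂ω₂e^{iθ₂}+r₃ω₃e^{iθ₃}=r₄ω₄e^{iθ₄}.
Eliminating the other unknown: ω₄ = r₂ω₂ sin(θ₂−θ₃) / [r₄ sin(θ₄−θ₃)].
Numerator sine = +0.99999; denominator sine = -0.99974.
Result = 0.0336·8.901·(+0.99999) / (0.0686·(-0.99974)) = -4.3608 rad/s; magnitude 4.3608 rad/s.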